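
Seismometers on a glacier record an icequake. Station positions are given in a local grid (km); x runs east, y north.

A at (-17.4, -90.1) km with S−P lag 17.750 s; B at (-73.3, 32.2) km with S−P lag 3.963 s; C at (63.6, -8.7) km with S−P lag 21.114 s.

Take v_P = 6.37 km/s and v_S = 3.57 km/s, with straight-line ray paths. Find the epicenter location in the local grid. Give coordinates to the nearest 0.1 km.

-104.6 km east, 24.7 km north

Distance from S−P lag: d = Δt · v_P v_S / (v_P − v_S) = Δt · (6.37·3.57)/(6.37−3.57) ≈ 8.1217·Δt.
So d_A = 144.16, d_B = 32.19, d_C = 171.48 km.
Circle about each station: (x + 17.4)² + (y + 90.1)² = 144.16²; (x + 73.3)² + (y − 32.2)² = 32.19²; (x − 63.6)² + (y + 8.7)² = 171.48².
Subtracting the A equation from the B and C equations removes the quadratic terms:
-111.8 x + 244.6 y = 17734.87
162.0 x + 162.8 y = -12923.40
Solving the 2×2 system: x ≈ -104.6, y ≈ 24.7 km.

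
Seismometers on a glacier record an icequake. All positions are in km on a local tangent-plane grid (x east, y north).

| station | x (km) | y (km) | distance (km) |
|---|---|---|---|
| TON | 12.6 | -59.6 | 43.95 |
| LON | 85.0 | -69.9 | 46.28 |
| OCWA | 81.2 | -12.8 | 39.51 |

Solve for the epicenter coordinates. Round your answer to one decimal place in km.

Circle about each station: (x − 12.6)² + (y + 59.6)² = 43.95²; (x − 85.0)² + (y + 69.9)² = 46.28²; (x − 81.2)² + (y + 12.8)² = 39.51².
Subtracting the TON equation from the LON and OCWA equations removes the quadratic terms:
144.8 x − 20.6 y = 8189.85
137.2 x + 93.6 y = 3416.92
Solving the 2×2 system: x ≈ 51.1, y ≈ -38.4 km.
Check against TON (with the unrounded x, y): √((x − 12.6)²+(y + 59.6)²) = 43.95 ≈ 43.95 km. ✓

(51.1, -38.4)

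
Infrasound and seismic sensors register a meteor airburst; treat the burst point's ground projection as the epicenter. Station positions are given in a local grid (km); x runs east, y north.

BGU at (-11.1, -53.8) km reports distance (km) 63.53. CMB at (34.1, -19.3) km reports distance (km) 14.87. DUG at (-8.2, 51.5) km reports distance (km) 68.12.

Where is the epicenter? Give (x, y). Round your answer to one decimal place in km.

Circle about each station: (x + 11.1)² + (y + 53.8)² = 63.53²; (x − 34.1)² + (y + 19.3)² = 14.87²; (x + 8.2)² + (y − 51.5)² = 68.12².
Subtracting pairs of circle equations eliminates x²+y² and gives linear equations (the radical axes):
90.4 x + 69.0 y = 2332.59
5.8 x + 210.6 y = -902.43
Solving the 2×2 system: x ≈ 29.7, y ≈ -5.1 km.

(29.7, -5.1)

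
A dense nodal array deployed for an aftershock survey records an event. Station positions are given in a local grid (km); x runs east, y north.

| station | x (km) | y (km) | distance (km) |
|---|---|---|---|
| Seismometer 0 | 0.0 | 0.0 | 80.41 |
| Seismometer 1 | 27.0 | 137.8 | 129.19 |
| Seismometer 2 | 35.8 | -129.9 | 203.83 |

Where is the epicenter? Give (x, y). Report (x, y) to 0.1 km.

(-65.1, 47.2)

Circle about each station: x² + y² = 80.41²; (x − 27.0)² + (y − 137.8)² = 129.19²; (x − 35.8)² + (y + 129.9)² = 203.83².
Subtracting the Seismometer 0 equation from the Seismometer 1 and Seismometer 2 equations removes the quadratic terms:
54.0 x + 275.6 y = 9493.55
71.6 x − 259.8 y = -16925.25
Solving the 2×2 system: x ≈ -65.1, y ≈ 47.2 km.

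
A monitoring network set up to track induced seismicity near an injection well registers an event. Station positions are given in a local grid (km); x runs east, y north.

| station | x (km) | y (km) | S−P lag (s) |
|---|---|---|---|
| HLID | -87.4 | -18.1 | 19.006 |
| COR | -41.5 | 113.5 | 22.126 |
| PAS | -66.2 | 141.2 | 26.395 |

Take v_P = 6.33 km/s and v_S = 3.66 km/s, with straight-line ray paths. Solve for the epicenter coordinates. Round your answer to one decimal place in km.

x ≈ 76.3 km, y ≈ -38.1 km

Distance from S−P lag: d = Δt · v_P v_S / (v_P − v_S) = Δt · (6.33·3.66)/(6.33−3.66) ≈ 8.6771·Δt.
So d_HLID = 164.92, d_COR = 191.99, d_PAS = 229.03 km.
Circle about each station: (x + 87.4)² + (y + 18.1)² = 164.92²; (x + 41.5)² + (y − 113.5)² = 191.99²; (x + 66.2)² + (y − 141.2)² = 229.03².
Subtracting the HLID equation from the COR and PAS equations removes the quadratic terms:
91.8 x + 263.2 y = -3023.42
42.4 x + 318.6 y = -8902.62
Solving the 2×2 system: x ≈ 76.3, y ≈ -38.1 km.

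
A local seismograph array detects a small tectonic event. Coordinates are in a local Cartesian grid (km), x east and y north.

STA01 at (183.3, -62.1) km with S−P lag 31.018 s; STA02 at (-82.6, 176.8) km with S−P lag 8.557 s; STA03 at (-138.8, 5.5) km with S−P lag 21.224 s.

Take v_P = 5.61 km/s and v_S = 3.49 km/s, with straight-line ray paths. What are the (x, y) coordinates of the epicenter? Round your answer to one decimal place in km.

x ≈ -7.8 km, y ≈ 151.3 km

Distance from S−P lag: d = Δt · v_P v_S / (v_P − v_S) = Δt · (5.61·3.49)/(5.61−3.49) ≈ 9.2353·Δt.
So d_STA01 = 286.46, d_STA02 = 79.03, d_STA03 = 196.01 km.
Circle about each station: (x − 183.3)² + (y + 62.1)² = 286.46²; (x + 82.6)² + (y − 176.8)² = 79.03²; (x + 138.8)² + (y − 5.5)² = 196.01².
Subtracting pairs of circle equations eliminates x²+y² and gives linear equations (the radical axes):
-531.8 x + 477.8 y = 76439.29
-644.2 x + 135.2 y = 25479.80
Solving the 2×2 system: x ≈ -7.8, y ≈ 151.3 km.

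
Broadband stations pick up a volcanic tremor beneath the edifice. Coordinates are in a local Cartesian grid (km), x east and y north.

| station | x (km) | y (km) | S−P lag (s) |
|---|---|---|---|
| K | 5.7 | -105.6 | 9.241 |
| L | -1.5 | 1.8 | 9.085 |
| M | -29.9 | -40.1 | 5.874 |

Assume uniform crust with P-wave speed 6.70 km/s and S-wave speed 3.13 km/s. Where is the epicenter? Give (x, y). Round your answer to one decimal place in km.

Distance from S−P lag: d = Δt · v_P v_S / (v_P − v_S) = Δt · (6.70·3.13)/(6.70−3.13) ≈ 5.8742·Δt.
So d_K = 54.28, d_L = 53.37, d_M = 34.51 km.
Circle about each station: (x − 5.7)² + (y + 105.6)² = 54.28²; (x + 1.5)² + (y − 1.8)² = 53.37²; (x + 29.9)² + (y + 40.1)² = 34.51².
Subtracting pairs of circle equations eliminates x²+y² and gives linear equations (the radical axes):
-14.4 x + 214.8 y = -11080.40
-71.2 x + 131.0 y = -6926.45
Solving the 2×2 system: x ≈ 2.7, y ≈ -51.4 km.

(2.7, -51.4)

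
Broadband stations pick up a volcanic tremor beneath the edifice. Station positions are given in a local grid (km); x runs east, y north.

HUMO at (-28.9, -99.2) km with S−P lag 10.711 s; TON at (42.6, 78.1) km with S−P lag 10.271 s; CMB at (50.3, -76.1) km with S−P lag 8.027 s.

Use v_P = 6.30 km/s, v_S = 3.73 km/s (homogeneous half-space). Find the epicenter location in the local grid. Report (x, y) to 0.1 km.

(15.1, -11.7)

Distance from S−P lag: d = Δt · v_P v_S / (v_P − v_S) = Δt · (6.30·3.73)/(6.30−3.73) ≈ 9.1436·Δt.
So d_HUMO = 97.94, d_TON = 93.91, d_CMB = 73.40 km.
Circle about each station: (x + 28.9)² + (y + 99.2)² = 97.94²; (x − 42.6)² + (y − 78.1)² = 93.91²; (x − 50.3)² + (y + 76.1)² = 73.40².
Subtracting the HUMO equation from the TON and CMB equations removes the quadratic terms:
143.0 x + 354.6 y = -1988.32
158.4 x + 46.2 y = 1850.13
Solving the 2×2 system: x ≈ 15.1, y ≈ -11.7 km.
Check against HUMO (with the unrounded x, y): √((x + 28.9)²+(y + 99.2)²) = 97.94 ≈ 97.94 km. ✓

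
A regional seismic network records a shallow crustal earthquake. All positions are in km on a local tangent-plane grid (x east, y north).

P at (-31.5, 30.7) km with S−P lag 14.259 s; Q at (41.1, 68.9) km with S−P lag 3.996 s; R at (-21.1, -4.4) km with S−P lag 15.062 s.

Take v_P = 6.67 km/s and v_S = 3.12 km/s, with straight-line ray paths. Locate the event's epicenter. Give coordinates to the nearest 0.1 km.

x ≈ 50.4 km, y ≈ 47.4 km

Distance from S−P lag: d = Δt · v_P v_S / (v_P − v_S) = Δt · (6.67·3.12)/(6.67−3.12) ≈ 5.8621·Δt.
So d_P = 83.59, d_Q = 23.42, d_R = 88.29 km.
Circle about each station: (x + 31.5)² + (y − 30.7)² = 83.59²; (x − 41.1)² + (y − 68.9)² = 23.42²; (x + 21.1)² + (y + 4.4)² = 88.29².
Subtracting the P equation from the Q and R equations removes the quadratic terms:
145.2 x + 76.4 y = 10940.47
20.8 x − 70.2 y = -2278.01
Solving the 2×2 system: x ≈ 50.4, y ≈ 47.4 km.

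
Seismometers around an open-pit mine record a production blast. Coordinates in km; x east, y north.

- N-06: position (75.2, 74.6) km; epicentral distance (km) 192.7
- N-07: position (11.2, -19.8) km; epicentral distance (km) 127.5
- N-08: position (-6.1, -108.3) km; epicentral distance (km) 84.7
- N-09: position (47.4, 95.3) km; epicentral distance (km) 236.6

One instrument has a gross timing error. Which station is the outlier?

Solve using three stations at a time. Using N-07, N-08, N-09 (subtract circle equations pairwise → linear system) gives (x, y) ≈ (-90.2, -97.2).
Distances from that point to each station vs reported:
  N-06: calculated 238.5 vs reported 192.7 → residual 45.8 km
  N-07: calculated 127.6 vs reported 127.5 → residual 0.1 km
  N-08: calculated 84.8 vs reported 84.7 → residual 0.1 km
  N-09: calculated 236.6 vs reported 236.6 → residual 0.0 km
N-07, N-08, N-09 are mutually consistent (residuals ≈ 0); N-06 is off by 45.8 km.

N-06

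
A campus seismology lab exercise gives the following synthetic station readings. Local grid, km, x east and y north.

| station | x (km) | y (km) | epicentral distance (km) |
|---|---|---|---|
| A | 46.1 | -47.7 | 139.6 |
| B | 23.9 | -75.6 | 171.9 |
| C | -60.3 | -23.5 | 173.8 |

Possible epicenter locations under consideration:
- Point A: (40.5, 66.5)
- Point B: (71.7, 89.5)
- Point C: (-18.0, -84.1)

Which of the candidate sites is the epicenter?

For each candidate, compare |candidate − station| to the reported distance:
Point A: residuals A 25.3, B 28.8, C 38.7 → max 38.7 km
Point B: residuals A 0.0, B 0.0, C 0.0 → max 0.0 km
Point C: residuals A 65.9, B 129.1, C 99.9 → max 129.1 km
Only Point B has all residuals ≈ 0.

Point B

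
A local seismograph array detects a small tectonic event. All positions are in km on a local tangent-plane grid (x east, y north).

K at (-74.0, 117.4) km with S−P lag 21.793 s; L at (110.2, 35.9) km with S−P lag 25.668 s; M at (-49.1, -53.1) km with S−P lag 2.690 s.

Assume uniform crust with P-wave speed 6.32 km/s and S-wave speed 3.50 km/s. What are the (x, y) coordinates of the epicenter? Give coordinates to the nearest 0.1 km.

-70.2 km east, -53.5 km north

Distance from S−P lag: d = Δt · v_P v_S / (v_P − v_S) = Δt · (6.32·3.50)/(6.32−3.50) ≈ 7.8440·Δt.
So d_K = 170.94, d_L = 201.34, d_M = 21.10 km.
Circle about each station: (x + 74.0)² + (y − 117.4)² = 170.94²; (x − 110.2)² + (y − 35.9)² = 201.34²; (x + 49.1)² + (y + 53.1)² = 21.10².
Subtracting pairs of circle equations eliminates x²+y² and gives linear equations (the radical axes):
368.4 x − 163.0 y = -17143.22
49.8 x − 341.0 y = 14746.93
Solving the 2×2 system: x ≈ -70.2, y ≈ -53.5 km.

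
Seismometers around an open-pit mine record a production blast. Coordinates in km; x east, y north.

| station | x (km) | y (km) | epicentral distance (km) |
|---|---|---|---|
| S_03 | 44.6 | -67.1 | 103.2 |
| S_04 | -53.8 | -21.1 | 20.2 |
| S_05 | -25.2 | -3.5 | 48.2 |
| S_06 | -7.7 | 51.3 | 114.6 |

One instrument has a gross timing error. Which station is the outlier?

Solve using three stations at a time. Using S_03, S_04, S_05 (subtract circle equations pairwise → linear system) gives (x, y) ≈ (-55.2, -41.1).
Distances from that point to each station vs reported:
  S_03: calculated 103.2 vs reported 103.2 → residual 0.0 km
  S_04: calculated 20.1 vs reported 20.2 → residual 0.1 km
  S_05: calculated 48.1 vs reported 48.2 → residual 0.1 km
  S_06: calculated 103.9 vs reported 114.6 → residual 10.7 km
S_03, S_04, S_05 are mutually consistent (residuals ≈ 0); S_06 is off by 10.7 km.

S_06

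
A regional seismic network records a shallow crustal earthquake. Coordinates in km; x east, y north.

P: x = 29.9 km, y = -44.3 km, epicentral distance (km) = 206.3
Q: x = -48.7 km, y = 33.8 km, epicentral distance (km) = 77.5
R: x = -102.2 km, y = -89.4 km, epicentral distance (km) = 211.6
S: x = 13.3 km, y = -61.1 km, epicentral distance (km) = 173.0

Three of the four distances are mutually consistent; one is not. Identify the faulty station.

Solve using three stations at a time. Using Q, R, S (subtract circle equations pairwise → linear system) gives (x, y) ≈ (-25.0, 107.6).
Distances from that point to each station vs reported:
  P: calculated 161.5 vs reported 206.3 → residual 44.8 km
  Q: calculated 77.5 vs reported 77.5 → residual 0.0 km
  R: calculated 211.6 vs reported 211.6 → residual 0.0 km
  S: calculated 173.0 vs reported 173.0 → residual 0.0 km
Q, R, S are mutually consistent (residuals ≈ 0); P is off by 44.8 km.

P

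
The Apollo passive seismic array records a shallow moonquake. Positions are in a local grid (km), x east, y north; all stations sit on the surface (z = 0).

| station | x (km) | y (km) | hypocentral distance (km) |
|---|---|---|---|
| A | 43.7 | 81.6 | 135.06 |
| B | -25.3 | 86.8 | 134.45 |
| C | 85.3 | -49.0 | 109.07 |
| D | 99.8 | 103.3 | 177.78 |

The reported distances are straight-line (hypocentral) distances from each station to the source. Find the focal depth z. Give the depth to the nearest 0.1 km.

64.2 km

Each station gives a sphere (x−x_i)² + (y−y_i)² + z² = d_i² (stations at z=0).
Subtracting the A sphere from B and C: z² cancels, leaving linear equations in x and y:
-138.0 x + 10.4 y = -229.52
83.2 x − 261.2 y = 7453.78
Solving: x ≈ -0.499, y ≈ -28.696 km (keep extra digits for the depth step; rounded: -0.5, -28.7).
Then from the A sphere: z² = 135.06² − (x − 43.7)² − (y − 81.6)² with x = -0.499, y = -28.696, so z ≈ 64.206 ≈ 64.2 km.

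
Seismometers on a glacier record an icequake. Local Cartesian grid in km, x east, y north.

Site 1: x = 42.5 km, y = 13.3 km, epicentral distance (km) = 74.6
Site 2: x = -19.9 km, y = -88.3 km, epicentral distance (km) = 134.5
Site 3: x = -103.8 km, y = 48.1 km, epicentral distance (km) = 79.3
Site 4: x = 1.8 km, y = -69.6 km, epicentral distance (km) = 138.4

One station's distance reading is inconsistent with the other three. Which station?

Site 4

Solve using three stations at a time. Using Site 1, Site 2, Site 3 (subtract circle equations pairwise → linear system) gives (x, y) ≈ (-24.5, 46.1).
Distances from that point to each station vs reported:
  Site 1: calculated 74.6 vs reported 74.6 → residual 0.0 km
  Site 2: calculated 134.5 vs reported 134.5 → residual 0.0 km
  Site 3: calculated 79.3 vs reported 79.3 → residual 0.0 km
  Site 4: calculated 118.7 vs reported 138.4 → residual 19.7 km
Site 1, Site 2, Site 3 are mutually consistent (residuals ≈ 0); Site 4 is off by 19.7 km.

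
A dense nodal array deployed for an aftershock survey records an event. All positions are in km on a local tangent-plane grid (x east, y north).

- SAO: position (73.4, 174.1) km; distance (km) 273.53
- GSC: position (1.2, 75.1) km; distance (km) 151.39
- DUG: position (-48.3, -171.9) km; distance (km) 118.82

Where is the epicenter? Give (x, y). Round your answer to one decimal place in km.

(-74.5, -56.0)

Circle about each station: (x − 73.4)² + (y − 174.1)² = 273.53²; (x − 1.2)² + (y − 75.1)² = 151.39²; (x + 48.3)² + (y + 171.9)² = 118.82².
Subtracting the SAO equation from the GSC and DUG equations removes the quadratic terms:
-144.4 x − 198.0 y = 21842.81
-243.4 x − 692.0 y = 56884.60
Solving the 2×2 system: x ≈ -74.5, y ≈ -56.0 km.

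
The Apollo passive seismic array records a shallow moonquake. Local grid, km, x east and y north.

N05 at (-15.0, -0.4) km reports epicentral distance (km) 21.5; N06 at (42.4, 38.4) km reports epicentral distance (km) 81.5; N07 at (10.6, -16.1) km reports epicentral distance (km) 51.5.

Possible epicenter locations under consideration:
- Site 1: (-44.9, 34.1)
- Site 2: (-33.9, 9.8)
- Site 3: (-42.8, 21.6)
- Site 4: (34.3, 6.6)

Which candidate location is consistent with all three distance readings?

Site 2

For each candidate, compare |candidate − station| to the reported distance:
Site 1: residuals N05 24.2, N06 5.9, N07 23.3 → max 24.2 km
Site 2: residuals N05 0.0, N06 0.0, N07 0.0 → max 0.0 km
Site 3: residuals N05 14.0, N06 5.3, N07 13.9 → max 14.0 km
Site 4: residuals N05 28.3, N06 48.7, N07 18.7 → max 48.7 km
Only Site 2 has all residuals ≈ 0.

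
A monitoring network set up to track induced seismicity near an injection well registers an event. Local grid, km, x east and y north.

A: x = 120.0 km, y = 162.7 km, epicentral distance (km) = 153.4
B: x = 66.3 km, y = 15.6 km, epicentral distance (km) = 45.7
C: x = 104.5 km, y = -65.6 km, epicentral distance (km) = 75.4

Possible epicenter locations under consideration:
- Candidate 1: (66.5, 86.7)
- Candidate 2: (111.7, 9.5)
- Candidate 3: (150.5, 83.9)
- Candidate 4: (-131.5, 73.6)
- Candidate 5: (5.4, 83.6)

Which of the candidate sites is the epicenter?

For each candidate, compare |candidate − station| to the reported distance:
Candidate 1: residuals A 60.5, B 25.4, C 81.6 → max 81.6 km
Candidate 2: residuals A 0.0, B 0.1, C 0.0 → max 0.1 km
Candidate 3: residuals A 68.9, B 62.7, C 81.0 → max 81.0 km
Candidate 4: residuals A 113.4, B 160.4, C 198.6 → max 198.6 km
Candidate 5: residuals A 14.2, B 45.6, C 103.7 → max 103.7 km
Only Candidate 2 has all residuals ≈ 0.

Candidate 2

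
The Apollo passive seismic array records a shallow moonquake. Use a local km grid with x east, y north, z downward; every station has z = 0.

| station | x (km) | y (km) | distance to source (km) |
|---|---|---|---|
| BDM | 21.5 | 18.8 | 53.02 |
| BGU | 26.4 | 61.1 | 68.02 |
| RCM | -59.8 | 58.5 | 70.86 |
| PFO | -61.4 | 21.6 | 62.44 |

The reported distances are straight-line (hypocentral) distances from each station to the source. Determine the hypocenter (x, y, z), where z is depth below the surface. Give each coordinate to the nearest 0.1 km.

Each station gives a sphere (x−x_i)² + (y−y_i)² + z² = d_i² (stations at z=0).
Subtracting the BDM sphere from BGU and RCM: z² cancels, leaving linear equations in x and y:
9.8 x + 84.6 y = 1798.88
-162.6 x + 79.4 y = 3972.58
Solving: x ≈ -13.296, y ≈ 22.804 km (keep extra digits for the depth step; rounded: -13.3, 22.8).
Then from the BDM sphere: z² = 53.02² − (x − 21.5)² − (y − 18.8)² with x = -13.296, y = 22.804, so z ≈ 39.804 ≈ 39.8 km.

x ≈ -13.3 km, y ≈ 22.8 km, depth ≈ 39.8 km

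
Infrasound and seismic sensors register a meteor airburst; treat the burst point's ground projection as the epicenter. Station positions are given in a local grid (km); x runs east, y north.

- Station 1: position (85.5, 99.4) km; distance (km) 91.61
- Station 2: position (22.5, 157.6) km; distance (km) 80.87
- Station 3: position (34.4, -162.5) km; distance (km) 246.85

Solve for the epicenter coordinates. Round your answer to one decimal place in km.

Circle about each station: (x − 85.5)² + (y − 99.4)² = 91.61²; (x − 22.5)² + (y − 157.6)² = 80.87²; (x − 34.4)² + (y + 162.5)² = 246.85².
Subtracting pairs of circle equations eliminates x²+y² and gives linear equations (the radical axes):
-126.0 x + 116.4 y = 10005.84
-102.2 x − 523.8 y = -42143.53
Solving the 2×2 system: x ≈ -4.3, y ≈ 81.3 km.
Check against Station 1 (with the unrounded x, y): √((x − 85.5)²+(y − 99.4)²) = 91.61 ≈ 91.61 km. ✓

-4.3 km east, 81.3 km north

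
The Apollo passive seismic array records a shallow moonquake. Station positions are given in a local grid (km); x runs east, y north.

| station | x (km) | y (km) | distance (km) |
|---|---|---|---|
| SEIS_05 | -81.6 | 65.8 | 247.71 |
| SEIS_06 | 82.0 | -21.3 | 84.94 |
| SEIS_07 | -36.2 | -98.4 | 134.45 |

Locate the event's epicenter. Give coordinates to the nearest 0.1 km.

Circle about each station: (x + 81.6)² + (y − 65.8)² = 247.71²; (x − 82.0)² + (y + 21.3)² = 84.94²; (x + 36.2)² + (y + 98.4)² = 134.45².
Subtracting the SEIS_05 equation from the SEIS_06 and SEIS_07 equations removes the quadratic terms:
327.2 x − 174.2 y = 50334.93
90.8 x − 328.4 y = 43288.24
Solving the 2×2 system: x ≈ 98.1, y ≈ -104.7 km.

(98.1, -104.7)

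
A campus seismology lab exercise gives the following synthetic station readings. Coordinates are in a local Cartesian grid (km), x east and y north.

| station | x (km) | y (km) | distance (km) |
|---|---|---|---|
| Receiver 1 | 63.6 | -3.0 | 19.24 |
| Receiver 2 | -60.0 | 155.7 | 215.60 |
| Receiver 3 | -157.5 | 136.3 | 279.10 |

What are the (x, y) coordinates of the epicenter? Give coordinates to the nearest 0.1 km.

82.6 km east, -6.0 km north

Circle about each station: (x − 63.6)² + (y + 3.0)² = 19.24²; (x + 60.0)² + (y − 155.7)² = 215.60²; (x + 157.5)² + (y − 136.3)² = 279.10².
Subtracting the Receiver 1 equation from the Receiver 2 and Receiver 3 equations removes the quadratic terms:
-247.2 x + 317.4 y = -22324.65
-442.2 x + 278.6 y = -38196.65
Solving the 2×2 system: x ≈ 82.6, y ≈ -6.0 km.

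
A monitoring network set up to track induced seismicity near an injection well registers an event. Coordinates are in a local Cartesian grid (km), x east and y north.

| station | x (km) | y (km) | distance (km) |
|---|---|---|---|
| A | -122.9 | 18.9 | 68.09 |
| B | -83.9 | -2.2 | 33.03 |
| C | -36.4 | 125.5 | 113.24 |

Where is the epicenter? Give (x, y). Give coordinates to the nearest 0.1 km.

-55.0 km east, 13.8 km north

Circle about each station: (x + 122.9)² + (y − 18.9)² = 68.09²; (x + 83.9)² + (y + 2.2)² = 33.03²; (x + 36.4)² + (y − 125.5)² = 113.24².
Subtracting pairs of circle equations eliminates x²+y² and gives linear equations (the radical axes):
78.0 x − 42.2 y = -4872.30
173.0 x + 213.2 y = -6573.46
Solving the 2×2 system: x ≈ -55.0, y ≈ 13.8 km.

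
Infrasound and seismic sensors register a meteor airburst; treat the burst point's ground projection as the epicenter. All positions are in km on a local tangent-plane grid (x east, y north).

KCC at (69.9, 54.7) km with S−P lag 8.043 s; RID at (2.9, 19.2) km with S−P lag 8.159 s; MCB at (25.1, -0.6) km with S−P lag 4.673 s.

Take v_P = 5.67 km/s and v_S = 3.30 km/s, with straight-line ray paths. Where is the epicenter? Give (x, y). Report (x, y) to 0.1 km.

Distance from S−P lag: d = Δt · v_P v_S / (v_P − v_S) = Δt · (5.67·3.30)/(5.67−3.30) ≈ 7.8949·Δt.
So d_KCC = 63.50, d_RID = 64.41, d_MCB = 36.89 km.
Circle about each station: (x − 69.9)² + (y − 54.7)² = 63.50²; (x − 2.9)² + (y − 19.2)² = 64.41²; (x − 25.1)² + (y + 0.6)² = 36.89².
Subtracting pairs of circle equations eliminates x²+y² and gives linear equations (the radical axes):
-134.0 x − 71.0 y = -7617.45
-89.6 x − 110.6 y = -4576.35
Solving the 2×2 system: x ≈ 61.2, y ≈ -8.2 km.

x ≈ 61.2 km, y ≈ -8.2 km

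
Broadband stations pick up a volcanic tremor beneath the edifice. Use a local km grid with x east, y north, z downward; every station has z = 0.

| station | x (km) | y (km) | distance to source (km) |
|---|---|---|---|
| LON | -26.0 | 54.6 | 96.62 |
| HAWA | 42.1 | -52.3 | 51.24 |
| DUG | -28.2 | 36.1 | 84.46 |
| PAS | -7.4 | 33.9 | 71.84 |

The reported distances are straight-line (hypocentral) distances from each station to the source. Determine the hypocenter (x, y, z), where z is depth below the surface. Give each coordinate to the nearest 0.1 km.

x ≈ 23.8 km, y ≈ -20.2 km, depth ≈ 35.5 km

Each station gives a sphere (x−x_i)² + (y−y_i)² + z² = d_i² (stations at z=0).
Subtracting the LON sphere from HAWA and DUG: z² cancels, leaving linear equations in x and y:
136.2 x − 213.8 y = 7560.43
-4.4 x − 37.0 y = 643.22
Solving: x ≈ 23.781, y ≈ -20.212 km (keep extra digits for the depth step; rounded: 23.8, -20.2).
Then from the LON sphere: z² = 96.62² − (x + 26.0)² − (y − 54.6)² with x = 23.781, y = -20.212, so z ≈ 35.503 ≈ 35.5 km.
Check against PAS (with the unrounded solution): distance 71.84 ≈ 71.84 km. ✓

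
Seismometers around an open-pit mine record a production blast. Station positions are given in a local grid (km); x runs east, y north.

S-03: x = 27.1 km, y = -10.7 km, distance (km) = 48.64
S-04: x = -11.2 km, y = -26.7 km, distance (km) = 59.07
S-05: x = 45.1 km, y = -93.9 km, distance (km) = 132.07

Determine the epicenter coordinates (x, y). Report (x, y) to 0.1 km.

(1.9, 30.9)

Circle about each station: (x − 27.1)² + (y + 10.7)² = 48.64²; (x + 11.2)² + (y + 26.7)² = 59.07²; (x − 45.1)² + (y + 93.9)² = 132.07².
Subtracting pairs of circle equations eliminates x²+y² and gives linear equations (the radical axes):
-76.6 x − 32.0 y = -1133.99
36.0 x − 166.4 y = -5074.32
Solving the 2×2 system: x ≈ 1.9, y ≈ 30.9 km.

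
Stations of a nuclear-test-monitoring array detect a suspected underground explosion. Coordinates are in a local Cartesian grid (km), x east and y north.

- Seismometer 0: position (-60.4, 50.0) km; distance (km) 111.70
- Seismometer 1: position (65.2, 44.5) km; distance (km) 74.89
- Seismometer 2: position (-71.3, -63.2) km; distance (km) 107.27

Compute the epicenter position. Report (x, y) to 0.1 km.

Circle about each station: (x + 60.4)² + (y − 50.0)² = 111.70²; (x − 65.2)² + (y − 44.5)² = 74.89²; (x + 71.3)² + (y + 63.2)² = 107.27².
Subtracting the Seismometer 0 equation from the Seismometer 1 and Seismometer 2 equations removes the quadratic terms:
251.2 x − 11.0 y = 6951.51
-21.8 x − 226.4 y = 3899.81
Solving the 2×2 system: x ≈ 26.8, y ≈ -19.8 km.

26.8 km east, -19.8 km north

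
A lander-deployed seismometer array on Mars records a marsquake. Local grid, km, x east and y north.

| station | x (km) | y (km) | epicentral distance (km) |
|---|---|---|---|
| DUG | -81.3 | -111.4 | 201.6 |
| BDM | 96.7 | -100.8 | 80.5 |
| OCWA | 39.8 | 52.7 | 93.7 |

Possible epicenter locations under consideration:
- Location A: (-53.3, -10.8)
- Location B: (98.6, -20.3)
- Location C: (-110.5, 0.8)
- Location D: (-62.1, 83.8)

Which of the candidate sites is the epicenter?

For each candidate, compare |candidate − station| to the reported distance:
Location A: residuals DUG 97.2, BDM 94.4, OCWA 19.0 → max 97.2 km
Location B: residuals DUG 0.1, BDM 0.0, OCWA 0.0 → max 0.1 km
Location C: residuals DUG 85.7, BDM 150.3, OCWA 65.3 → max 150.3 km
Location D: residuals DUG 5.5, BDM 163.0, OCWA 12.8 → max 163.0 km
Only Location B has all residuals ≈ 0.

Location B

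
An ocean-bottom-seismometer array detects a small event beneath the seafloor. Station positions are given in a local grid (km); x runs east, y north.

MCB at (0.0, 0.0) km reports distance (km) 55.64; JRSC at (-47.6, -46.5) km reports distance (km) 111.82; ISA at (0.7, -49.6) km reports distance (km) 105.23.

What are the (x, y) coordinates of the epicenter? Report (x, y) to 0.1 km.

Circle about each station: x² + y² = 55.64²; (x + 47.6)² + (y + 46.5)² = 111.82²; (x − 0.7)² + (y + 49.6)² = 105.23².
Subtracting pairs of circle equations eliminates x²+y² and gives linear equations (the radical axes):
-95.2 x − 93.0 y = -4979.89
1.4 x − 99.2 y = -5516.89
Solving the 2×2 system: x ≈ -2.0, y ≈ 55.6 km.

(-2.0, 55.6)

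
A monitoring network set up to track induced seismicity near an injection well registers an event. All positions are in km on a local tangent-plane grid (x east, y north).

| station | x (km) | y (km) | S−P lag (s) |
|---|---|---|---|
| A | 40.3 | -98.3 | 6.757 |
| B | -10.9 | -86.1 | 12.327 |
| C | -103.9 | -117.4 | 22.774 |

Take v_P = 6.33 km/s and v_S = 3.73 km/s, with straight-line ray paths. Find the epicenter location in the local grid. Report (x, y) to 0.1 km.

Distance from S−P lag: d = Δt · v_P v_S / (v_P − v_S) = Δt · (6.33·3.73)/(6.33−3.73) ≈ 9.0811·Δt.
So d_A = 61.36, d_B = 111.94, d_C = 206.81 km.
Circle about each station: (x − 40.3)² + (y + 98.3)² = 61.36²; (x + 10.9)² + (y + 86.1)² = 111.94²; (x + 103.9)² + (y + 117.4)² = 206.81².
Subtracting pairs of circle equations eliminates x²+y² and gives linear equations (the radical axes):
-102.4 x + 24.4 y = -12520.47
-288.4 x − 38.2 y = -25714.34
Solving the 2×2 system: x ≈ 101.0, y ≈ -89.3 km.
Check against A (with the unrounded x, y): √((x − 40.3)²+(y + 98.3)²) = 61.35 ≈ 61.36 km. ✓

101.0 km east, -89.3 km north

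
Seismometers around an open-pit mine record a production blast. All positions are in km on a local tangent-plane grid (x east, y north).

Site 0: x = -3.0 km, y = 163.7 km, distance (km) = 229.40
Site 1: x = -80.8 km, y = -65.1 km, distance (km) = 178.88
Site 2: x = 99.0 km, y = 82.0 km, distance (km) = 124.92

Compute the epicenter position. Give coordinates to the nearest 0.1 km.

96.7 km east, -42.9 km north

Circle about each station: (x + 3.0)² + (y − 163.7)² = 229.40²; (x + 80.8)² + (y + 65.1)² = 178.88²; (x − 99.0)² + (y − 82.0)² = 124.92².
Subtracting pairs of circle equations eliminates x²+y² and gives linear equations (the radical axes):
-155.6 x − 457.6 y = 4586.27
204.0 x − 163.4 y = 26737.66
Solving the 2×2 system: x ≈ 96.7, y ≈ -42.9 km.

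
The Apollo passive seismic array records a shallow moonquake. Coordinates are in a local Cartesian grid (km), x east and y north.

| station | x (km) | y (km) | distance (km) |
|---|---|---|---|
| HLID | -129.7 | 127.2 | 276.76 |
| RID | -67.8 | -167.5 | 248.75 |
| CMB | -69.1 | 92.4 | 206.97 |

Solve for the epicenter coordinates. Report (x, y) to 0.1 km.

116.1 km east, 0.0 km north

Circle about each station: (x + 129.7)² + (y − 127.2)² = 276.76²; (x + 67.8)² + (y + 167.5)² = 248.75²; (x + 69.1)² + (y − 92.4)² = 206.97².
Subtracting pairs of circle equations eliminates x²+y² and gives linear equations (the radical axes):
123.8 x − 589.4 y = 14370.70
121.2 x − 69.6 y = 14070.16
Solving the 2×2 system: x ≈ 116.1, y ≈ 0.0 km.
Check against HLID (with the unrounded x, y): √((x + 129.7)²+(y − 127.2)²) = 276.75 ≈ 276.76 km. ✓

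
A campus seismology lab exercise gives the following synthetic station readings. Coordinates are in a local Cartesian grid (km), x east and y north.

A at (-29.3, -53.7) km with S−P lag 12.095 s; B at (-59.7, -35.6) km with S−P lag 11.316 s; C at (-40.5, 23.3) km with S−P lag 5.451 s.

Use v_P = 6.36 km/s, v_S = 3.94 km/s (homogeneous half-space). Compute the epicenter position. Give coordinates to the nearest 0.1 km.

Distance from S−P lag: d = Δt · v_P v_S / (v_P − v_S) = Δt · (6.36·3.94)/(6.36−3.94) ≈ 10.3547·Δt.
So d_A = 125.24, d_B = 117.17, d_C = 56.44 km.
Circle about each station: (x + 29.3)² + (y + 53.7)² = 125.24²; (x + 59.7)² + (y + 35.6)² = 117.17²; (x + 40.5)² + (y − 23.3)² = 56.44².
Subtracting the A equation from the B and C equations removes the quadratic terms:
-60.8 x + 36.2 y = 3045.52
-22.4 x + 154.0 y = 10940.54
Solving the 2×2 system: x ≈ -8.5, y ≈ 69.8 km.

(-8.5, 69.8)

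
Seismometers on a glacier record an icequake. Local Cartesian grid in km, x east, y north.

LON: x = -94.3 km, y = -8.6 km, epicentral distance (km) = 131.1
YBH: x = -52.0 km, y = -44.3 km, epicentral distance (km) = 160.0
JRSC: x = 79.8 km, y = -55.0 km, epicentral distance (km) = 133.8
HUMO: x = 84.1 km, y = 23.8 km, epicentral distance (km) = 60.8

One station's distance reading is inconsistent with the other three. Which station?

LON

Solve using three stations at a time. Using YBH, JRSC, HUMO (subtract circle equations pairwise → linear system) gives (x, y) ≈ (53.3, 76.1).
Distances from that point to each station vs reported:
  LON: calculated 170.2 vs reported 131.1 → residual 39.1 km
  YBH: calculated 160.0 vs reported 160.0 → residual 0.0 km
  JRSC: calculated 133.8 vs reported 133.8 → residual 0.0 km
  HUMO: calculated 60.7 vs reported 60.8 → residual 0.1 km
YBH, JRSC, HUMO are mutually consistent (residuals ≈ 0); LON is off by 39.1 km.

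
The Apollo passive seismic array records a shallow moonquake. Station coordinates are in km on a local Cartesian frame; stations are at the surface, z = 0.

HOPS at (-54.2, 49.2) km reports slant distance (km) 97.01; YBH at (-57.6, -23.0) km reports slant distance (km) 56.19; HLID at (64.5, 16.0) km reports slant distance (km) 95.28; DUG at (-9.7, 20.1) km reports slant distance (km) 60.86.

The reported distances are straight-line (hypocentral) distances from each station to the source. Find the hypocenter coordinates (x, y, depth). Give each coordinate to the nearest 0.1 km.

x ≈ -11.6 km, y ≈ -32.3 km, depth ≈ 30.9 km

Each station gives a sphere (x−x_i)² + (y−y_i)² + z² = d_i² (stations at z=0).
Subtracting the HOPS sphere from YBH and HLID: z² cancels, leaving linear equations in x and y:
-6.8 x − 144.4 y = 4742.10
237.4 x − 66.4 y = -609.37
Solving: x ≈ -11.599, y ≈ -32.294 km (keep extra digits for the depth step; rounded: -11.6, -32.3).
Then from the HOPS sphere: z² = 97.01² − (x + 54.2)² − (y − 49.2)² with x = -11.599, y = -32.294, so z ≈ 30.900 ≈ 30.9 km.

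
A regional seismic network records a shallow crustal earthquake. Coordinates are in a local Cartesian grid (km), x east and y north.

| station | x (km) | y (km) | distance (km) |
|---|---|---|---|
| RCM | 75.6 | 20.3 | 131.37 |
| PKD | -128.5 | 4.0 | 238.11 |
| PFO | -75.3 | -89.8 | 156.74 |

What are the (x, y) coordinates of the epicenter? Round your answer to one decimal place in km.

Circle about each station: (x − 75.6)² + (y − 20.3)² = 131.37²; (x + 128.5)² + (y − 4.0)² = 238.11²; (x + 75.3)² + (y + 89.8)² = 156.74².
Subtracting the RCM equation from the PKD and PFO equations removes the quadratic terms:
-408.2 x − 32.6 y = -29037.50
-301.8 x − 220.2 y = 297.33
Solving the 2×2 system: x ≈ 80.0, y ≈ -111.0 km.
Check against RCM (with the unrounded x, y): √((x − 75.6)²+(y − 20.3)²) = 131.37 ≈ 131.37 km. ✓

(80.0, -111.0)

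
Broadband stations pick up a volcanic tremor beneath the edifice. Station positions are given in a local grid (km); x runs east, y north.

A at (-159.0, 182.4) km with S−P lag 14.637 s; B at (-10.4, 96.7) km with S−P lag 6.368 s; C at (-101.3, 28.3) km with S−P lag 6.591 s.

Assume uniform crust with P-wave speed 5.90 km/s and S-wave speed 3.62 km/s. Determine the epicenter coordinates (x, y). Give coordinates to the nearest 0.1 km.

Distance from S−P lag: d = Δt · v_P v_S / (v_P − v_S) = Δt · (5.90·3.62)/(5.90−3.62) ≈ 9.3675·Δt.
So d_A = 137.11, d_B = 59.65, d_C = 61.74 km.
Circle about each station: (x + 159.0)² + (y − 182.4)² = 137.11²; (x + 10.4)² + (y − 96.7)² = 59.65²; (x + 101.3)² + (y − 28.3)² = 61.74².
Subtracting the A equation from the B and C equations removes the quadratic terms:
297.2 x − 171.4 y = -33850.68
115.4 x − 308.2 y = -32500.86
Solving the 2×2 system: x ≈ -67.7, y ≈ 80.1 km.

(-67.7, 80.1)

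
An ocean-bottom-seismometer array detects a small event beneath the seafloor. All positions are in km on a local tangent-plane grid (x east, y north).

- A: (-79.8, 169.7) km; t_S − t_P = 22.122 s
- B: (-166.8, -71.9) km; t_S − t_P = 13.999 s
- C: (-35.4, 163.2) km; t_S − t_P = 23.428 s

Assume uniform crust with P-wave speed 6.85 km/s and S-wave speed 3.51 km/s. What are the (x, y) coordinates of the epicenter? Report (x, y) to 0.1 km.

-114.6 km east, 14.3 km north

Distance from S−P lag: d = Δt · v_P v_S / (v_P − v_S) = Δt · (6.85·3.51)/(6.85−3.51) ≈ 7.1987·Δt.
So d_A = 159.25, d_B = 100.77, d_C = 168.65 km.
Circle about each station: (x + 79.8)² + (y − 169.7)² = 159.25²; (x + 166.8)² + (y + 71.9)² = 100.77²; (x + 35.4)² + (y − 163.2)² = 168.65².
Subtracting the A equation from the B and C equations removes the quadratic terms:
-174.0 x − 483.2 y = 13031.69
88.8 x − 13.0 y = -10360.99
Solving the 2×2 system: x ≈ -114.6, y ≈ 14.3 km.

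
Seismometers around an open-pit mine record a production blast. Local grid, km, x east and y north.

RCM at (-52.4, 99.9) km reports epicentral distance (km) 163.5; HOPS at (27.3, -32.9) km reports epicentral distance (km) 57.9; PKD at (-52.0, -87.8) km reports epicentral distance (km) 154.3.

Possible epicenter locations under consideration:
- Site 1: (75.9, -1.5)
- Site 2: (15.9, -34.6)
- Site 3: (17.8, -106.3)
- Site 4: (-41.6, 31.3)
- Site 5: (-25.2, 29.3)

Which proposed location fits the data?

Site 1

For each candidate, compare |candidate − station| to the reported distance:
Site 1: residuals RCM 0.0, HOPS 0.0, PKD 0.0 → max 0.0 km
Site 2: residuals RCM 12.7, HOPS 46.4, PKD 68.0 → max 68.0 km
Site 3: residuals RCM 54.3, HOPS 16.1, PKD 82.1 → max 82.1 km
Site 4: residuals RCM 94.1, HOPS 36.3, PKD 34.7 → max 94.1 km
Site 5: residuals RCM 87.8, HOPS 23.5, PKD 34.2 → max 87.8 km
Only Site 1 has all residuals ≈ 0.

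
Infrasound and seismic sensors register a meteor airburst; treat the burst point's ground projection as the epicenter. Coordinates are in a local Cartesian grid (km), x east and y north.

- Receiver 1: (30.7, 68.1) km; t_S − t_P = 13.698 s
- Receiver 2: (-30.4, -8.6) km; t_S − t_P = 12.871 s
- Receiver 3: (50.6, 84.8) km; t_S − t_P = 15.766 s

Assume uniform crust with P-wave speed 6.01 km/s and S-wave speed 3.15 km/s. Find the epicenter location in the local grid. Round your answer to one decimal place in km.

x ≈ 54.1 km, y ≈ -19.5 km

Distance from S−P lag: d = Δt · v_P v_S / (v_P − v_S) = Δt · (6.01·3.15)/(6.01−3.15) ≈ 6.6194·Δt.
So d_Receiver 1 = 90.67, d_Receiver 2 = 85.20, d_Receiver 3 = 104.36 km.
Circle about each station: (x − 30.7)² + (y − 68.1)² = 90.67²; (x + 30.4)² + (y + 8.6)² = 85.20²; (x − 50.6)² + (y − 84.8)² = 104.36².
Subtracting pairs of circle equations eliminates x²+y² and gives linear equations (the radical axes):
-122.2 x − 153.4 y = -3619.97
39.8 x + 33.4 y = 1501.34
Solving the 2×2 system: x ≈ 54.1, y ≈ -19.5 km.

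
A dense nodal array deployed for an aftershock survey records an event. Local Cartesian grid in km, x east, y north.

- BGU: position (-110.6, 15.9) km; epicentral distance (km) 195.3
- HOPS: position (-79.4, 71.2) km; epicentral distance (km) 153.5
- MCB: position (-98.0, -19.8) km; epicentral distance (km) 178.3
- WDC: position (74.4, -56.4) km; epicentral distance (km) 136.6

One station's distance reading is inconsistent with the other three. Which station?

Solve using three stations at a time. Using BGU, HOPS, WDC (subtract circle equations pairwise → linear system) gives (x, y) ≈ (73.8, 80.1).
Distances from that point to each station vs reported:
  BGU: calculated 195.3 vs reported 195.3 → residual 0.0 km
  HOPS: calculated 153.5 vs reported 153.5 → residual 0.0 km
  MCB: calculated 198.7 vs reported 178.3 → residual 20.4 km
  WDC: calculated 136.5 vs reported 136.6 → residual 0.1 km
BGU, HOPS, WDC are mutually consistent (residuals ≈ 0); MCB is off by 20.4 km.

MCB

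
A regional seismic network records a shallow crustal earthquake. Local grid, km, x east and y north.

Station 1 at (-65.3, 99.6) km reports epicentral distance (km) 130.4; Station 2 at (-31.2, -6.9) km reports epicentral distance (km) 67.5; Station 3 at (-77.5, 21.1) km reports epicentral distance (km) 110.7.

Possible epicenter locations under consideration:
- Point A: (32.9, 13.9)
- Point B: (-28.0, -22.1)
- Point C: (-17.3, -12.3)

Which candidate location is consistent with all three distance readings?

For each candidate, compare |candidate − station| to the reported distance:
Point A: residuals Station 1 0.1, Station 2 0.1, Station 3 0.1 → max 0.1 km
Point B: residuals Station 1 3.1, Station 2 52.0, Station 3 45.0 → max 52.0 km
Point C: residuals Station 1 8.6, Station 2 52.6, Station 3 41.9 → max 52.6 km
Only Point A has all residuals ≈ 0.

Point A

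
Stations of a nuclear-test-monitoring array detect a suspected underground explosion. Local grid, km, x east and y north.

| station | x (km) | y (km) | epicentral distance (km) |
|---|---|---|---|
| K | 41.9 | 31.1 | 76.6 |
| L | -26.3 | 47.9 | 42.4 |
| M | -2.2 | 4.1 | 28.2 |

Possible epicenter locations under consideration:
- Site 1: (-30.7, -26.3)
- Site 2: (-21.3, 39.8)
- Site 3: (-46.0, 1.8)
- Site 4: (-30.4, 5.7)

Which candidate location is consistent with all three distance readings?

For each candidate, compare |candidate − station| to the reported distance:
Site 1: residuals K 16.0, L 31.9, M 13.5 → max 31.9 km
Site 2: residuals K 12.8, L 32.9, M 12.3 → max 32.9 km
Site 3: residuals K 16.1, L 7.7, M 15.7 → max 16.1 km
Site 4: residuals K 0.0, L 0.0, M 0.0 → max 0.0 km
Only Site 4 has all residuals ≈ 0.

Site 4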